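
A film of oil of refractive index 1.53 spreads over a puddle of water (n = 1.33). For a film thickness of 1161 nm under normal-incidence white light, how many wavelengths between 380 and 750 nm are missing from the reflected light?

5

Ray reflecting at the top interface goes from n = 1.0 toward n = 1.53: a half-wave phase shift.
Ray reflecting at the bottom interface goes from n = 1.53 toward n = 1.33: no phase shift.
The two reflections differ by half a wavelength.
So the condition for destructive reflection is 2 n t = m λ.
λ = 2 n t / m = 3553 / m nm.
m=4: 888 nm (IR); m=5: 711 nm (visible); m=6: 592 nm (visible); m=7: 508 nm (visible); m=8: 444 nm (visible); m=9: 395 nm (visible); m=10: 355 nm (UV).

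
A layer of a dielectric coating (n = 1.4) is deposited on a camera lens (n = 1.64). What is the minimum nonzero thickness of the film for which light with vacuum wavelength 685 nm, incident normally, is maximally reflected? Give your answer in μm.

0.245 μm

Ray reflecting at the top interface goes from n = 1.0 toward n = 1.4: a half-wave phase shift.
At the lower boundary (n = 1.4 to n = 1.64) the reflected ray undergoes a half-wave phase shift.
The two reflections carry the same phase change, so no net offset.
With no net inversion, constructive interference in reflection requires 2 n t = m λ.
Minimum nonzero at m = 1: t = λ / (2 n) = 685 / (2 × 1.4) = 245 nm.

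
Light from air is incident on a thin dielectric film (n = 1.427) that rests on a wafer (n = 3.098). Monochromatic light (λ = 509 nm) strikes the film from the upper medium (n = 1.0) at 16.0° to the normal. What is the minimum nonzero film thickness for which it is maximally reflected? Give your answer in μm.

0.182 μm

Ray reflecting at the top interface goes from n = 1.0 toward n = 1.427: a half-wave phase shift.
Ray reflecting at the bottom interface goes from n = 1.427 toward n = 3.098: a half-wave phase shift.
Zero or two π shifts → no net half-wave offset.
So the condition for constructive reflection is 2 n t cos θ_r = m λ.
Snell's law: 1.0 sin 16.0° = 1.427 sin θ_r → sin θ_r = 0.193, cos θ_r = 0.981.
Minimum nonzero at m = 1: t = λ / (2 n cos θ_r) = 509 / (2 × 1.427 × 0.981) = 182 nm.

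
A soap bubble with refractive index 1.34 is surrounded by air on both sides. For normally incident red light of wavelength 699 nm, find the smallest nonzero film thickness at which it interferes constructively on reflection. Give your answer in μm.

0.130 μm

Ray reflecting at the top interface goes from n = 1.0 toward n = 1.34: a half-wave phase shift.
Bottom surface (1.34 → 1.0): reflection off a lower-index medium gives no phase shift.
The two reflections differ by half a wavelength.
For maximum reflection here: 2 n t = (m + ½) λ.
Minimum at m = 0: t = λ / (4 n) = 699 / (4 × 1.34) = 130 nm.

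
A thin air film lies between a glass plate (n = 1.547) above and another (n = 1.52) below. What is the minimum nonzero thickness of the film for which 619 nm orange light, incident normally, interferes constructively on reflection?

155 nm

At the upper boundary (n = 1.547 to n = 1.0) the reflected ray undergoes no phase shift.
Ray reflecting at the bottom interface goes from n = 1.0 toward n = 1.52: a half-wave phase shift.
Net: one phase inversion between the two reflected rays.
For bright reflection here: 2 n t = (m + ½) λ.
Minimum at m = 0: t = λ / (4 n) = 619 / (4 × 1.0) = 155 nm.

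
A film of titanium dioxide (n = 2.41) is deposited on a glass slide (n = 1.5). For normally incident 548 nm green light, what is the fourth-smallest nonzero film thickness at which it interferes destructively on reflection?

455 nm

Ray reflecting at the top interface goes from n = 1.0 toward n = 2.41: a half-wave phase shift.
At the lower boundary (n = 2.41 to n = 1.5) the reflected ray undergoes no phase shift.
Net: one phase inversion between the two reflected rays.
With one net inversion, destructive interference in reflection requires 2 n t = m λ.
The fourth-smallest nonzero thickness corresponds to m = 4: t = m λ / (2 n) = 4.00 × 548 / (2 × 2.41) = 455 nm.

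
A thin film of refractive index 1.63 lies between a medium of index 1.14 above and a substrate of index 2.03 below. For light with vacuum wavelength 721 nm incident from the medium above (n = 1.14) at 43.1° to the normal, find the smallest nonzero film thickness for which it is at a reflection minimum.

126 nm

At the upper boundary (n = 1.14 to n = 1.63) the reflected ray undergoes a half-wave phase shift.
Bottom surface (1.63 → 2.03): reflection off a higher-index medium gives a half-wave phase shift.
Net: no relative phase inversion (both shifts match).
So the condition for destructive reflection is 2 n t cos θ_r = (m + ½) λ.
Snell's law: 1.14 sin 43.1° = 1.63 sin θ_r → sin θ_r = 0.478, cos θ_r = 0.878.
Minimum at m = 0: t = λ / (4 n cos θ_r) = 721 / (4 × 1.63 × 0.878) = 126 nm.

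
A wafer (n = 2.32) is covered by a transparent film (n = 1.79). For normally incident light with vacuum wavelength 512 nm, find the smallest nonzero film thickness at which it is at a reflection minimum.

Ray reflecting at the top interface goes from n = 1.0 toward n = 1.79: a half-wave phase shift.
At the lower boundary (n = 1.79 to n = 2.32) the reflected ray undergoes a half-wave phase shift.
Zero or two π shifts → no net half-wave offset.
With no net inversion, destructive interference in reflection requires 2 n t = (m + ½) λ.
Minimum at m = 0: t = λ / (4 n) = 512 / (4 × 1.79) = 71.5 nm.

71.5 nm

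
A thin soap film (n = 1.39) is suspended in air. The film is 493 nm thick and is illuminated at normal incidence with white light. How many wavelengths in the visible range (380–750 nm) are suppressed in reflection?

Top surface (1.0 → 1.39): reflection off a higher-index medium gives a half-wave phase shift.
Bottom surface (1.39 → 1.0): reflection off a lower-index medium gives no phase shift.
The two reflections differ by half a wavelength.
For weak reflection here: 2 n t = m λ.
λ = 2 n t / m = 1371 / m nm.
m=1: 1371 nm (IR); m=2: 685 nm (visible); m=3: 457 nm (visible); m=4: 343 nm (UV).

2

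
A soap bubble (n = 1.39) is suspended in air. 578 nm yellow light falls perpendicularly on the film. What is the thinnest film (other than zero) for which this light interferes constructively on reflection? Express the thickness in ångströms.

1040 Å

Top surface (1.0 → 1.39): reflection off a higher-index medium gives a half-wave phase shift.
At the lower boundary (n = 1.39 to n = 1.0) the reflected ray undergoes no phase shift.
The two reflections differ by half a wavelength.
For strong reflection here: 2 n t = (m + ½) λ.
Minimum at m = 0: t = λ / (4 n) = 578 / (4 × 1.39) = 104 nm.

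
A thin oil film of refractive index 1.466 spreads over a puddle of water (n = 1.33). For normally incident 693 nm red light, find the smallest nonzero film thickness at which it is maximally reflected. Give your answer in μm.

0.118 μm

Ray reflecting at the top interface goes from n = 1.0 toward n = 1.466: a half-wave phase shift.
At the lower boundary (n = 1.466 to n = 1.33) the reflected ray undergoes no phase shift.
The two reflections differ by half a wavelength.
With one net inversion, constructive interference in reflection requires 2 n t = (m + ½) λ.
Minimum at m = 0: t = λ / (4 n) = 693 / (4 × 1.466) = 118 nm.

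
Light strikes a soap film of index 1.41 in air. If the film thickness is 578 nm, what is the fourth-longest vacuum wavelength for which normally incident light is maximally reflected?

At the upper boundary (n = 1.0 to n = 1.41) the reflected ray undergoes a half-wave phase shift.
Ray reflecting at the bottom interface goes from n = 1.41 toward n = 1.0: no phase shift.
Net: one phase inversion between the two reflected rays.
For maximum reflection here: 2 n t = (m + ½) λ.
λ = 2 n t / (m + ½). The fourth-longest wavelength is m = 3: λ = 2 × 1.41 × 578 / 3.50 = 466 nm.

466 nm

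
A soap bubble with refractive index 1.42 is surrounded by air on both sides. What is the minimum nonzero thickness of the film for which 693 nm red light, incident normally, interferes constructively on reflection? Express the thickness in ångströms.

1220 Å

At the upper boundary (n = 1.0 to n = 1.42) the reflected ray undergoes a half-wave phase shift.
Bottom surface (1.42 → 1.0): reflection off a lower-index medium gives no phase shift.
The two reflections differ by half a wavelength.
For bright reflection here: 2 n t = (m + ½) λ.
Minimum at m = 0: t = λ / (4 n) = 693 / (4 × 1.42) = 122 nm.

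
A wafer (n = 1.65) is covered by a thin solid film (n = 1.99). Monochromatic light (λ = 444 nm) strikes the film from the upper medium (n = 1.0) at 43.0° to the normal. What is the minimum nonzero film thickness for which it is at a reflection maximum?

59.4 nm

Top surface (1.0 → 1.99): reflection off a higher-index medium gives a half-wave phase shift.
Ray reflecting at the bottom interface goes from n = 1.99 toward n = 1.65: no phase shift.
Exactly one π shift → a net half-wave offset.
So the condition for constructive reflection is 2 n t cos θ_r = (m + ½) λ.
Snell's law: 1.0 sin 43.0° = 1.99 sin θ_r → sin θ_r = 0.343, cos θ_r = 0.939.
Minimum at m = 0: t = λ / (4 n cos θ_r) = 444 / (4 × 1.99 × 0.939) = 59.4 nm.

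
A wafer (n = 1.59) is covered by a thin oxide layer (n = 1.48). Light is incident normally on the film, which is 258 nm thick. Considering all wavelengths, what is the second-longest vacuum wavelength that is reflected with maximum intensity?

Ray reflecting at the top interface goes from n = 1.0 toward n = 1.48: a half-wave phase shift.
Ray reflecting at the bottom interface goes from n = 1.48 toward n = 1.59: a half-wave phase shift.
Zero or two π shifts → no net half-wave offset.
So the condition for constructive reflection is 2 n t = m λ.
λ = 2 n t / m. The second-longest wavelength is m = 2: λ = 2 × 1.48 × 258 / 2.00 = 382 nm.

382 nm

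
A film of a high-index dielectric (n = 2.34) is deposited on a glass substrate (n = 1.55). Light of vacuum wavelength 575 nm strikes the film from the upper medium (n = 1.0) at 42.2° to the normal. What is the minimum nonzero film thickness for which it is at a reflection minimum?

Ray reflecting at the top interface goes from n = 1.0 toward n = 2.34: a half-wave phase shift.
Bottom surface (2.34 → 1.55): reflection off a lower-index medium gives no phase shift.
Exactly one π shift → a net half-wave offset.
So the condition for destructive reflection is 2 n t cos θ_r = m λ.
Snell's law: 1.0 sin 42.2° = 2.34 sin θ_r → sin θ_r = 0.287, cos θ_r = 0.958.
Minimum nonzero at m = 1: t = λ / (2 n cos θ_r) = 575 / (2 × 2.34 × 0.958) = 128 nm.

128 nm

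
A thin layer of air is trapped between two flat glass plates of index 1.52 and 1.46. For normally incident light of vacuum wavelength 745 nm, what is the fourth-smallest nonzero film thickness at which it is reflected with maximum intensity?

1304 nm

Top surface (1.52 → 1.0): reflection off a lower-index medium gives no phase shift.
Ray reflecting at the bottom interface goes from n = 1.0 toward n = 1.46: a half-wave phase shift.
The two reflections differ by half a wavelength.
With one net inversion, constructive interference in reflection requires 2 n t = (m + ½) λ.
The fourth-smallest nonzero thickness corresponds to m = 3: t = (m + ½) λ / (2 n) = 3.50 × 745 / (2 × 1.0) = 1304 nm.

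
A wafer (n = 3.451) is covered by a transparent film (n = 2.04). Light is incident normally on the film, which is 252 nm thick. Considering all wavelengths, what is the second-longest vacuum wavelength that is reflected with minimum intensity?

Ray reflecting at the top interface goes from n = 1.0 toward n = 2.04: a half-wave phase shift.
Ray reflecting at the bottom interface goes from n = 2.04 toward n = 3.451: a half-wave phase shift.
Net: no relative phase inversion (both shifts match).
With no net inversion, destructive interference in reflection requires 2 n t = (m + ½) λ.
λ = 2 n t / (m + ½). The second-longest wavelength is m = 1: λ = 2 × 2.04 × 252 / 1.50 = 685 nm.

685 nm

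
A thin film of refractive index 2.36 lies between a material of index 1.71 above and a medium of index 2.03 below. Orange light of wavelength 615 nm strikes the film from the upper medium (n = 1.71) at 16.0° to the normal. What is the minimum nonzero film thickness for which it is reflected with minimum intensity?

133 nm

Top surface (1.71 → 2.36): reflection off a higher-index medium gives a half-wave phase shift.
Ray reflecting at the bottom interface goes from n = 2.36 toward n = 2.03: no phase shift.
The two reflections differ by half a wavelength.
So the condition for destructive reflection is 2 n t cos θ_r = m λ.
Snell's law: 1.71 sin 16.0° = 2.36 sin θ_r → sin θ_r = 0.200, cos θ_r = 0.980.
Minimum nonzero at m = 1: t = λ / (2 n cos θ_r) = 615 / (2 × 2.36 × 0.980) = 133 nm.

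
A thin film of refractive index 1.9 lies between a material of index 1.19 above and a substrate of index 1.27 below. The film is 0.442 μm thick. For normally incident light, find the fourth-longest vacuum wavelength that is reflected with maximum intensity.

Top surface (1.19 → 1.9): reflection off a higher-index medium gives a half-wave phase shift.
Bottom surface (1.9 → 1.27): reflection off a lower-index medium gives no phase shift.
Exactly one π shift → a net half-wave offset.
So the condition for constructive reflection is 2 n t = (m + ½) λ.
λ = 2 n t / (m + ½). The fourth-longest wavelength is m = 3: λ = 2 × 1.9 × 442 / 3.50 = 480 nm.

480 nm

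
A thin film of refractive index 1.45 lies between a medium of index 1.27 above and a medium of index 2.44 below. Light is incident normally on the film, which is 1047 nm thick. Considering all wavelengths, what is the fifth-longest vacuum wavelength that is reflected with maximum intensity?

607 nm

Top surface (1.27 → 1.45): reflection off a higher-index medium gives a half-wave phase shift.
Bottom surface (1.45 → 2.44): reflection off a higher-index medium gives a half-wave phase shift.
The two reflections carry the same phase change, so no net offset.
With no net inversion, constructive interference in reflection requires 2 n t = m λ.
λ = 2 n t / m. The fifth-longest wavelength is m = 5: λ = 2 × 1.45 × 1047 / 5.00 = 607 nm.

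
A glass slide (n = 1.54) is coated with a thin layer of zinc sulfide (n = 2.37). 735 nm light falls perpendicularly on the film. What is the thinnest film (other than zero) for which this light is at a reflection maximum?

At the upper boundary (n = 1.0 to n = 2.37) the reflected ray undergoes a half-wave phase shift.
At the lower boundary (n = 2.37 to n = 1.54) the reflected ray undergoes no phase shift.
Exactly one π shift → a net half-wave offset.
For strong reflection here: 2 n t = (m + ½) λ.
Minimum at m = 0: t = λ / (4 n) = 735 / (4 × 2.37) = 77.5 nm.

77.5 nm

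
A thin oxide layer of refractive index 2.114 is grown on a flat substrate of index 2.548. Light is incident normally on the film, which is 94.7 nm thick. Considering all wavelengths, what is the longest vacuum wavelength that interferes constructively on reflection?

400 nm

At the upper boundary (n = 1.0 to n = 2.114) the reflected ray undergoes a half-wave phase shift.
Ray reflecting at the bottom interface goes from n = 2.114 toward n = 2.548: a half-wave phase shift.
The two reflections carry the same phase change, so no net offset.
So the condition for constructive reflection is 2 n t = m λ.
λ = 2 n t / m. The longest wavelength is m = 1: λ = 2 × 2.114 × 94.7 / 1.00 = 400 nm.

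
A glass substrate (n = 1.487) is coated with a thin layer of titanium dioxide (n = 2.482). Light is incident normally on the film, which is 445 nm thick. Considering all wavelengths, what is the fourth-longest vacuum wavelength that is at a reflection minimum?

Ray reflecting at the top interface goes from n = 1.0 toward n = 2.482: a half-wave phase shift.
Ray reflecting at the bottom interface goes from n = 2.482 toward n = 1.487: no phase shift.
Exactly one π shift → a net half-wave offset.
For minimum reflection here: 2 n t = m λ.
λ = 2 n t / m. The fourth-longest wavelength is m = 4: λ = 2 × 2.482 × 445 / 4.00 = 552 nm.

552 nm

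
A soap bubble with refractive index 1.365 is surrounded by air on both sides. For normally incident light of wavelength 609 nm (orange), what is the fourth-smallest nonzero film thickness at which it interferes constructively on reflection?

Top surface (1.0 → 1.365): reflection off a higher-index medium gives a half-wave phase shift.
At the lower boundary (n = 1.365 to n = 1.0) the reflected ray undergoes no phase shift.
Net: one phase inversion between the two reflected rays.
For bright reflection here: 2 n t = (m + ½) λ.
The fourth-smallest nonzero thickness corresponds to m = 3: t = (m + ½) λ / (2 n) = 3.50 × 609 / (2 × 1.365) = 781 nm.

781 nm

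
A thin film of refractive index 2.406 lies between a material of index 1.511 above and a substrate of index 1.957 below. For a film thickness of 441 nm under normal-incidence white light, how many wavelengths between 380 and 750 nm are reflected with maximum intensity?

At the upper boundary (n = 1.511 to n = 2.406) the reflected ray undergoes a half-wave phase shift.
Ray reflecting at the bottom interface goes from n = 2.406 toward n = 1.957: no phase shift.
Net: one phase inversion between the two reflected rays.
So the condition for constructive reflection is 2 n t = (m + ½) λ.
λ = 2 n t / (m + ½) = 2122 / (m + ½) nm.
m=2: 849 nm (IR); m=3: 606 nm (visible); m=4: 472 nm (visible); m=5: 386 nm (visible); m=6: 326 nm (UV).

3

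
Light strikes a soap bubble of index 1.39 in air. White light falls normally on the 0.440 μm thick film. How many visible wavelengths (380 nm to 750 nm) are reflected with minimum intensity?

Ray reflecting at the top interface goes from n = 1.0 toward n = 1.39: a half-wave phase shift.
Ray reflecting at the bottom interface goes from n = 1.39 toward n = 1.0: no phase shift.
Net: one phase inversion between the two reflected rays.
With one net inversion, destructive interference in reflection requires 2 n t = m λ.
λ = 2 n t / m = 1223 / m nm.
m=1: 1223 nm (IR); m=2: 612 nm (visible); m=3: 408 nm (visible); m=4: 306 nm (UV).

2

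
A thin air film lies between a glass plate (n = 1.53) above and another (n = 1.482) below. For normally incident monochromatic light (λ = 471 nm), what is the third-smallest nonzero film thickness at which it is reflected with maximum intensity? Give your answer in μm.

At the upper boundary (n = 1.53 to n = 1.0) the reflected ray undergoes no phase shift.
At the lower boundary (n = 1.0 to n = 1.482) the reflected ray undergoes a half-wave phase shift.
Exactly one π shift → a net half-wave offset.
So the condition for constructive reflection is 2 n t = (m + ½) λ.
The third-smallest nonzero thickness corresponds to m = 2: t = (m + ½) λ / (2 n) = 2.50 × 471 / (2 × 1.0) = 589 nm.

0.589 μm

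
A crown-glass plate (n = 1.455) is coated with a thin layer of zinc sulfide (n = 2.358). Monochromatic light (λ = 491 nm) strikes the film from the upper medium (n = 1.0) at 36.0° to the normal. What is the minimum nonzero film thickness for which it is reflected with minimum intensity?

108 nm

Top surface (1.0 → 2.358): reflection off a higher-index medium gives a half-wave phase shift.
Ray reflecting at the bottom interface goes from n = 2.358 toward n = 1.455: no phase shift.
Exactly one π shift → a net half-wave offset.
So the condition for destructive reflection is 2 n t cos θ_r = m λ.
Snell's law: 1.0 sin 36.0° = 2.358 sin θ_r → sin θ_r = 0.249, cos θ_r = 0.968.
Minimum nonzero at m = 1: t = λ / (2 n cos θ_r) = 491 / (2 × 2.358 × 0.968) = 108 nm.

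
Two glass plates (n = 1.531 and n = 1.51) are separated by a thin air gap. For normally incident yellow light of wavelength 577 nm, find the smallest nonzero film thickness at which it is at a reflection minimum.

289 nm

Ray reflecting at the top interface goes from n = 1.531 toward n = 1.0: no phase shift.
Ray reflecting at the bottom interface goes from n = 1.0 toward n = 1.51: a half-wave phase shift.
Exactly one π shift → a net half-wave offset.
So the condition for destructive reflection is 2 n t = m λ.
Minimum nonzero at m = 1: t = λ / (2 n) = 577 / (2 × 1.0) = 289 nm.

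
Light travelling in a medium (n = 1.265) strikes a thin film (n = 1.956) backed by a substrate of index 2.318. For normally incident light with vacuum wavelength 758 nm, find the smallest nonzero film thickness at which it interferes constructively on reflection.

At the upper boundary (n = 1.265 to n = 1.956) the reflected ray undergoes a half-wave phase shift.
Bottom surface (1.956 → 2.318): reflection off a higher-index medium gives a half-wave phase shift.
Net: no relative phase inversion (both shifts match).
With no net inversion, constructive interference in reflection requires 2 n t = m λ.
Minimum nonzero at m = 1: t = λ / (2 n) = 758 / (2 × 1.956) = 194 nm.

194 nm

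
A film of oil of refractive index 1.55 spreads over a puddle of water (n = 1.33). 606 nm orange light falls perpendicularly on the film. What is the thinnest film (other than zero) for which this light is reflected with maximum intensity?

Top surface (1.0 → 1.55): reflection off a higher-index medium gives a half-wave phase shift.
Ray reflecting at the bottom interface goes from n = 1.55 toward n = 1.33: no phase shift.
The two reflections differ by half a wavelength.
So the condition for constructive reflection is 2 n t = (m + ½) λ.
Minimum at m = 0: t = λ / (4 n) = 606 / (4 × 1.55) = 97.7 nm.

97.7 nm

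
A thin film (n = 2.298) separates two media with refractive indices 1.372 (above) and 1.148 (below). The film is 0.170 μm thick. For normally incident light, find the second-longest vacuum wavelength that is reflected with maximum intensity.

521 nm

Top surface (1.372 → 2.298): reflection off a higher-index medium gives a half-wave phase shift.
Bottom surface (2.298 → 1.148): reflection off a lower-index medium gives no phase shift.
Exactly one π shift → a net half-wave offset.
With one net inversion, constructive interference in reflection requires 2 n t = (m + ½) λ.
λ = 2 n t / (m + ½). The second-longest wavelength is m = 1: λ = 2 × 2.298 × 170 / 1.50 = 521 nm.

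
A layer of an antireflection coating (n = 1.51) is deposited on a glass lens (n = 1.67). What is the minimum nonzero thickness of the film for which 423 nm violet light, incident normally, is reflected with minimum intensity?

Ray reflecting at the top interface goes from n = 1.0 toward n = 1.51: a half-wave phase shift.
Bottom surface (1.51 → 1.67): reflection off a higher-index medium gives a half-wave phase shift.
Net: no relative phase inversion (both shifts match).
With no net inversion, destructive interference in reflection requires 2 n t = (m + ½) λ.
Minimum at m = 0: t = λ / (4 n) = 423 / (4 × 1.51) = 70.0 nm.

70.0 nm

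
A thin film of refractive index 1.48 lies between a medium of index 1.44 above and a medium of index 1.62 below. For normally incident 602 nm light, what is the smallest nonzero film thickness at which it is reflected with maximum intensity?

203 nm

At the upper boundary (n = 1.44 to n = 1.48) the reflected ray undergoes a half-wave phase shift.
Bottom surface (1.48 → 1.62): reflection off a higher-index medium gives a half-wave phase shift.
Net: no relative phase inversion (both shifts match).
For strong reflection here: 2 n t = m λ.
The smallest nonzero thickness corresponds to m = 1: t = m λ / (2 n) = 1.00 × 602 / (2 × 1.48) = 203 nm.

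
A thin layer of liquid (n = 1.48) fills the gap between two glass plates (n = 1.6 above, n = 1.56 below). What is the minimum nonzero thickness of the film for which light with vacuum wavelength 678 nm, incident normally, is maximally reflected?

At the upper boundary (n = 1.6 to n = 1.48) the reflected ray undergoes no phase shift.
Bottom surface (1.48 → 1.56): reflection off a higher-index medium gives a half-wave phase shift.
Net: one phase inversion between the two reflected rays.
For strong reflection here: 2 n t = (m + ½) λ.
Minimum at m = 0: t = λ / (4 n) = 678 / (4 × 1.48) = 115 nm.

115 nm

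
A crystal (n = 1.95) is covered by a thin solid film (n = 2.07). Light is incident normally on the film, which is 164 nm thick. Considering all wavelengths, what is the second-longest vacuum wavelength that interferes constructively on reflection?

453 nm

At the upper boundary (n = 1.0 to n = 2.07) the reflected ray undergoes a half-wave phase shift.
At the lower boundary (n = 2.07 to n = 1.95) the reflected ray undergoes no phase shift.
Exactly one π shift → a net half-wave offset.
So the condition for constructive reflection is 2 n t = (m + ½) λ.
λ = 2 n t / (m + ½). The second-longest wavelength is m = 1: λ = 2 × 2.07 × 164 / 1.50 = 453 nm.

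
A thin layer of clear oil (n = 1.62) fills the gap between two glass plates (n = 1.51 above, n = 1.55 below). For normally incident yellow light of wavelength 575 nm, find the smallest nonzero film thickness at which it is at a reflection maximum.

88.7 nm

Top surface (1.51 → 1.62): reflection off a higher-index medium gives a half-wave phase shift.
At the lower boundary (n = 1.62 to n = 1.55) the reflected ray undergoes no phase shift.
Net: one phase inversion between the two reflected rays.
With one net inversion, constructive interference in reflection requires 2 n t = (m + ½) λ.
Minimum at m = 0: t = λ / (4 n) = 575 / (4 × 1.62) = 88.7 nm.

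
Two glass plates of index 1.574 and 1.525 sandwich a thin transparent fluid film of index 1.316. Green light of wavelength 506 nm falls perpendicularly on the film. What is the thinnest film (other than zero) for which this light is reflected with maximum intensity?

At the upper boundary (n = 1.574 to n = 1.316) the reflected ray undergoes no phase shift.
Ray reflecting at the bottom interface goes from n = 1.316 toward n = 1.525: a half-wave phase shift.
Net: one phase inversion between the two reflected rays.
So the condition for constructive reflection is 2 n t = (m + ½) λ.
Minimum at m = 0: t = λ / (4 n) = 506 / (4 × 1.316) = 96.1 nm.

96.1 nm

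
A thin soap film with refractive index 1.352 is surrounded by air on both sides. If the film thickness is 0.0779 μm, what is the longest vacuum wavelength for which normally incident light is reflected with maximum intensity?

At the upper boundary (n = 1.0 to n = 1.352) the reflected ray undergoes a half-wave phase shift.
Bottom surface (1.352 → 1.0): reflection off a lower-index medium gives no phase shift.
Net: one phase inversion between the two reflected rays.
For bright reflection here: 2 n t = (m + ½) λ.
λ = 2 n t / (m + ½). The longest wavelength is m = 0: λ = 2 × 1.352 × 77.9 / 0.500 = 421 nm.

421 nm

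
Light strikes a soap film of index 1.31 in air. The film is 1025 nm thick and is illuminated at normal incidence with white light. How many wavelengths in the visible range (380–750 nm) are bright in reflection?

Top surface (1.0 → 1.31): reflection off a higher-index medium gives a half-wave phase shift.
At the lower boundary (n = 1.31 to n = 1.0) the reflected ray undergoes no phase shift.
Exactly one π shift → a net half-wave offset.
With one net inversion, constructive interference in reflection requires 2 n t = (m + ½) λ.
λ = 2 n t / (m + ½) = 2686 / (m + ½) nm.
m=3: 767 nm (IR); m=4: 597 nm (visible); m=5: 488 nm (visible); m=6: 413 nm (visible); m=7: 358 nm (UV).

3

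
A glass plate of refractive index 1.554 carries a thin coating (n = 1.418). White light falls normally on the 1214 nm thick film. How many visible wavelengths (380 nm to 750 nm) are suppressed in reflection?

4

At the upper boundary (n = 1.0 to n = 1.418) the reflected ray undergoes a half-wave phase shift.
At the lower boundary (n = 1.418 to n = 1.554) the reflected ray undergoes a half-wave phase shift.
Net: no relative phase inversion (both shifts match).
For minimum reflection here: 2 n t = (m + ½) λ.
λ = 2 n t / (m + ½) = 3443 / (m + ½) nm.
m=4: 765 nm (IR); m=5: 626 nm (visible); m=6: 530 nm (visible); m=7: 459 nm (visible); m=8: 405 nm (visible); m=9: 362 nm (UV).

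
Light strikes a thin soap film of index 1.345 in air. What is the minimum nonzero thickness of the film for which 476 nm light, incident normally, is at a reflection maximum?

Top surface (1.0 → 1.345): reflection off a higher-index medium gives a half-wave phase shift.
At the lower boundary (n = 1.345 to n = 1.0) the reflected ray undergoes no phase shift.
Net: one phase inversion between the two reflected rays.
With one net inversion, constructive interference in reflection requires 2 n t = (m + ½) λ.
Minimum at m = 0: t = λ / (4 n) = 476 / (4 × 1.345) = 88.5 nm.

88.5 nm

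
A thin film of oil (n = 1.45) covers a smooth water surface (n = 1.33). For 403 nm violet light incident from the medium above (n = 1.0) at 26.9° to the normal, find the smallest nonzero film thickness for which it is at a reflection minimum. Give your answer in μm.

0.146 μm

Top surface (1.0 → 1.45): reflection off a higher-index medium gives a half-wave phase shift.
Bottom surface (1.45 → 1.33): reflection off a lower-index medium gives no phase shift.
Exactly one π shift → a net half-wave offset.
For minimum reflection here: 2 n t cos θ_r = m λ.
Snell's law: 1.0 sin 26.9° = 1.45 sin θ_r → sin θ_r = 0.312, cos θ_r = 0.950.
Minimum nonzero at m = 1: t = λ / (2 n cos θ_r) = 403 / (2 × 1.45 × 0.950) = 146 nm.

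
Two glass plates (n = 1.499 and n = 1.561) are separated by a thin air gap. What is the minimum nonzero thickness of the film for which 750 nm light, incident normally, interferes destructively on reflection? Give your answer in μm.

Top surface (1.499 → 1.0): reflection off a lower-index medium gives no phase shift.
At the lower boundary (n = 1.0 to n = 1.561) the reflected ray undergoes a half-wave phase shift.
Exactly one π shift → a net half-wave offset.
For minimum reflection here: 2 n t = m λ.
Minimum nonzero at m = 1: t = λ / (2 n) = 750 / (2 × 1.0) = 375 nm.

0.375 μm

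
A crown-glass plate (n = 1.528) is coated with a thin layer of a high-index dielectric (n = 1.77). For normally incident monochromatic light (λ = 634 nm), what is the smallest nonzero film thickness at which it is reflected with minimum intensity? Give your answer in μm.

0.179 μm

Ray reflecting at the top interface goes from n = 1.0 toward n = 1.77: a half-wave phase shift.
At the lower boundary (n = 1.77 to n = 1.528) the reflected ray undergoes no phase shift.
Exactly one π shift → a net half-wave offset.
So the condition for destructive reflection is 2 n t = m λ.
The smallest nonzero thickness corresponds to m = 1: t = m λ / (2 n) = 1.00 × 634 / (2 × 1.77) = 179 nm.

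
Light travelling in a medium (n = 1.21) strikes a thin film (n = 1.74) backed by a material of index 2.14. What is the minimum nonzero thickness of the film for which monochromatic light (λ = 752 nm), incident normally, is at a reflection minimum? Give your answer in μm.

0.108 μm

Top surface (1.21 → 1.74): reflection off a higher-index medium gives a half-wave phase shift.
Bottom surface (1.74 → 2.14): reflection off a higher-index medium gives a half-wave phase shift.
Net: no relative phase inversion (both shifts match).
For minimum reflection here: 2 n t = (m + ½) λ.
Minimum at m = 0: t = λ / (4 n) = 752 / (4 × 1.74) = 108 nm.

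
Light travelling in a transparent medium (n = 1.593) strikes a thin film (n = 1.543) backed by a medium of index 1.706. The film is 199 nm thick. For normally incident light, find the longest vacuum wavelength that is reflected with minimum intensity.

614 nm

At the upper boundary (n = 1.593 to n = 1.543) the reflected ray undergoes no phase shift.
Bottom surface (1.543 → 1.706): reflection off a higher-index medium gives a half-wave phase shift.
The two reflections differ by half a wavelength.
With one net inversion, destructive interference in reflection requires 2 n t = m λ.
λ = 2 n t / m. The longest wavelength is m = 1: λ = 2 × 1.543 × 199 / 1.00 = 614 nm.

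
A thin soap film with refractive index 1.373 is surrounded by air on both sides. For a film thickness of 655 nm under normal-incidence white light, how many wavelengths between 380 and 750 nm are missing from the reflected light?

At the upper boundary (n = 1.0 to n = 1.373) the reflected ray undergoes a half-wave phase shift.
At the lower boundary (n = 1.373 to n = 1.0) the reflected ray undergoes no phase shift.
The two reflections differ by half a wavelength.
For weak reflection here: 2 n t = m λ.
λ = 2 n t / m = 1799 / m nm.
m=2: 899 nm (IR); m=3: 600 nm (visible); m=4: 450 nm (visible); m=5: 360 nm (UV).

2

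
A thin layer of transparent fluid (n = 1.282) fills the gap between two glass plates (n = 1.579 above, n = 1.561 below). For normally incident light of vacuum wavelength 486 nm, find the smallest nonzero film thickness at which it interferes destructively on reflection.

190 nm

At the upper boundary (n = 1.579 to n = 1.282) the reflected ray undergoes no phase shift.
Ray reflecting at the bottom interface goes from n = 1.282 toward n = 1.561: a half-wave phase shift.
Exactly one π shift → a net half-wave offset.
With one net inversion, destructive interference in reflection requires 2 n t = m λ.
Minimum nonzero at m = 1: t = λ / (2 n) = 486 / (2 × 1.282) = 190 nm.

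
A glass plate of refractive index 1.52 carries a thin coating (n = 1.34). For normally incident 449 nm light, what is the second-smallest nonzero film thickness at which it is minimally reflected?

251 nm

At the upper boundary (n = 1.0 to n = 1.34) the reflected ray undergoes a half-wave phase shift.
Bottom surface (1.34 → 1.52): reflection off a higher-index medium gives a half-wave phase shift.
Zero or two π shifts → no net half-wave offset.
With no net inversion, destructive interference in reflection requires 2 n t = (m + ½) λ.
The second-smallest nonzero thickness corresponds to m = 1: t = (m + ½) λ / (2 n) = 1.50 × 449 / (2 × 1.34) = 251 nm.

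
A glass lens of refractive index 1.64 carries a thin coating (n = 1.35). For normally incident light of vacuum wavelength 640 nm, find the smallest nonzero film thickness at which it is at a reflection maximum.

Top surface (1.0 → 1.35): reflection off a higher-index medium gives a half-wave phase shift.
Ray reflecting at the bottom interface goes from n = 1.35 toward n = 1.64: a half-wave phase shift.
The two reflections carry the same phase change, so no net offset.
So the condition for constructive reflection is 2 n t = m λ.
Minimum nonzero at m = 1: t = λ / (2 n) = 640 / (2 × 1.35) = 237 nm.

237 nm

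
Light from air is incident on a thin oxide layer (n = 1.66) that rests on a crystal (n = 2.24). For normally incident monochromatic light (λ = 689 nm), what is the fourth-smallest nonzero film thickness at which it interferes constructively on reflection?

830 nm

Top surface (1.0 → 1.66): reflection off a higher-index medium gives a half-wave phase shift.
Bottom surface (1.66 → 2.24): reflection off a higher-index medium gives a half-wave phase shift.
The two reflections carry the same phase change, so no net offset.
For strong reflection here: 2 n t = m λ.
The fourth-smallest nonzero thickness corresponds to m = 4: t = m λ / (2 n) = 4.00 × 689 / (2 × 1.66) = 830 nm.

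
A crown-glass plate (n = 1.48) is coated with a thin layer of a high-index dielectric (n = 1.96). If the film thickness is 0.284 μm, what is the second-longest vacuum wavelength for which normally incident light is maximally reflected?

742 nm

Ray reflecting at the top interface goes from n = 1.0 toward n = 1.96: a half-wave phase shift.
Bottom surface (1.96 → 1.48): reflection off a lower-index medium gives no phase shift.
The two reflections differ by half a wavelength.
For bright reflection here: 2 n t = (m + ½) λ.
λ = 2 n t / (m + ½). The second-longest wavelength is m = 1: λ = 2 × 1.96 × 284 / 1.50 = 742 nm.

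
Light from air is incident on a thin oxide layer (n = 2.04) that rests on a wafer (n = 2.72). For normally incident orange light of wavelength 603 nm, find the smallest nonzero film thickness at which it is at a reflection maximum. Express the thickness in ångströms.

Ray reflecting at the top interface goes from n = 1.0 toward n = 2.04: a half-wave phase shift.
Ray reflecting at the bottom interface goes from n = 2.04 toward n = 2.72: a half-wave phase shift.
Net: no relative phase inversion (both shifts match).
With no net inversion, constructive interference in reflection requires 2 n t = m λ.
Minimum nonzero at m = 1: t = λ / (2 n) = 603 / (2 × 2.04) = 148 nm.

1478 Å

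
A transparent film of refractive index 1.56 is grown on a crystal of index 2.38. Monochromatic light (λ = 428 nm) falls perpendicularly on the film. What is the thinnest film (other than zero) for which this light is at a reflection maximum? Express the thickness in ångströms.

Top surface (1.0 → 1.56): reflection off a higher-index medium gives a half-wave phase shift.
Bottom surface (1.56 → 2.38): reflection off a higher-index medium gives a half-wave phase shift.
Zero or two π shifts → no net half-wave offset.
For bright reflection here: 2 n t = m λ.
Minimum nonzero at m = 1: t = λ / (2 n) = 428 / (2 × 1.56) = 137 nm.

1372 Å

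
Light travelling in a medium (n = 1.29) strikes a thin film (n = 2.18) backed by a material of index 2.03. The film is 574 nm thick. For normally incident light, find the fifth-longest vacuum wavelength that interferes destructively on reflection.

Top surface (1.29 → 2.18): reflection off a higher-index medium gives a half-wave phase shift.
Ray reflecting at the bottom interface goes from n = 2.18 toward n = 2.03: no phase shift.
Exactly one π shift → a net half-wave offset.
With one net inversion, destructive interference in reflection requires 2 n t = m λ.
λ = 2 n t / m. The fifth-longest wavelength is m = 5: λ = 2 × 2.18 × 574 / 5.00 = 501 nm.

501 nm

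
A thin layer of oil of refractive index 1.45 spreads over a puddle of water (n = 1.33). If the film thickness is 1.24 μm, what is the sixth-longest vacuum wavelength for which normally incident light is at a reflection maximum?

654 nm

At the upper boundary (n = 1.0 to n = 1.45) the reflected ray undergoes a half-wave phase shift.
Bottom surface (1.45 → 1.33): reflection off a lower-index medium gives no phase shift.
Net: one phase inversion between the two reflected rays.
So the condition for constructive reflection is 2 n t = (m + ½) λ.
λ = 2 n t / (m + ½). The sixth-longest wavelength is m = 5: λ = 2 × 1.45 × 1240 / 5.50 = 654 nm.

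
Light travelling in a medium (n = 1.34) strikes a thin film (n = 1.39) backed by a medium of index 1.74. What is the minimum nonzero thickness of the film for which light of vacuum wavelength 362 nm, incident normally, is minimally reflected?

Top surface (1.34 → 1.39): reflection off a higher-index medium gives a half-wave phase shift.
Ray reflecting at the bottom interface goes from n = 1.39 toward n = 1.74: a half-wave phase shift.
Net: no relative phase inversion (both shifts match).
So the condition for destructive reflection is 2 n t = (m + ½) λ.
Minimum at m = 0: t = λ / (4 n) = 362 / (4 × 1.39) = 65.1 nm.

65.1 nm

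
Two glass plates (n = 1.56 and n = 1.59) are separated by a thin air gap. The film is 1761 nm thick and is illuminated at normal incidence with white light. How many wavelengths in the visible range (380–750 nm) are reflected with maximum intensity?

Ray reflecting at the top interface goes from n = 1.56 toward n = 1.0: no phase shift.
At the lower boundary (n = 1.0 to n = 1.59) the reflected ray undergoes a half-wave phase shift.
The two reflections differ by half a wavelength.
With one net inversion, constructive interference in reflection requires 2 n t = (m + ½) λ.
λ = 2 n t / (m + ½) = 3522 / (m + ½) nm.
m=4: 783 nm (IR); m=5: 640 nm (visible); m=6: 542 nm (visible); m=7: 470 nm (visible); m=8: 414 nm (visible); m=9: 371 nm (UV).

4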